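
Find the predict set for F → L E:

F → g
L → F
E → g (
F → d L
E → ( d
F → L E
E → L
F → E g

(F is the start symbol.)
PREDICT(F → L E) = (FIRST(RHS) \ {ε}) ∪ (FOLLOW(F) if ε ∈ FIRST(RHS), i.e. RHS ⇒* ε)
FIRST(L) = { '(', 'd', 'g' }
FIRST(L E) = { '(', 'd', 'g' }
ε ∉ FIRST(L E), so FOLLOW(F) is not added.
PREDICT(F → L E) = { '(', 'd', 'g' }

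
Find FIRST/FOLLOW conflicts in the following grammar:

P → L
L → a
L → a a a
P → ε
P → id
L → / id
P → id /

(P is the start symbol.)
A FIRST/FOLLOW conflict occurs when a non-terminal N has a nullable alternative N → β (β ⇒* ε) and another alternative N → α with FIRST(α) ∩ FOLLOW(N) ≠ ∅: on such a lookahead the parser cannot decide between expanding α and letting N vanish via β.

Nullable non-terminals: P.
FIRST sets used below: FIRST(L) = { '/', 'a' }

P: nullable alternative(s) P → ε; FOLLOW(P) = { $ }
  P → L: FIRST \ {ε} = { '/', 'a' } — disjoint from FOLLOW(P)
  P → ε: FIRST \ {ε} = { } — this is the only nullable alternative, skip
  P → id: FIRST \ {ε} = { 'id' } — disjoint from FOLLOW(P)
  P → id /: FIRST \ {ε} = { 'id' } — disjoint from FOLLOW(P)

L has no nullable alternative, so no FIRST/FOLLOW check is needed there.

No FIRST/FOLLOW conflicts found.

Answer: No FIRST/FOLLOW conflicts.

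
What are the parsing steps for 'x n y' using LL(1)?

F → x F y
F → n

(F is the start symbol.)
LL(1) parsing maintains a stack (initially the start symbol over $) and the input. At each step: if the stack top is a terminal, match it against the current input token; if it is a non-terminal N, replace it with the RHS of M[N, lookahead] (the unique production whose predict set contains the lookahead).

Stack is shown with the top on the left.

Stack    Input    Action
------------------------
F $      x n y $  output F → x F y
x F y $  x n y $  match 'x'
F y $    n y $    output F → n
n y $    n y $    match 'n'
y $      y $      match 'y'
$        $        accept

The string is accepted.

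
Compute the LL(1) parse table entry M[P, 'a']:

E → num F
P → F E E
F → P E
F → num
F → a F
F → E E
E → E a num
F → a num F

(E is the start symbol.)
To find M[P, 'a'], we find productions for P where 'a' is in the predict set (PREDICT(N → α) = (FIRST(α) \ {ε}) ∪ (FOLLOW(N) if α ⇒* ε)).

Relevant sets:
  FIRST(F) = { 'a', 'num' }

P → F E E: PREDICT = { 'a', 'num' }
  'a' is in predict set, so this production goes in M[P, 'a']

M[P, 'a'] = P → F E E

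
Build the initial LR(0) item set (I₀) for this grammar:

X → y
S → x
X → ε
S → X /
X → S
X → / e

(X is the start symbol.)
{ [S → . X /], [S → . x], [X → . / e], [X → . S], [X → . y], [X → .], [X' → . X] }

First, augment the grammar with X' → X
I₀ = CLOSURE({ [X' → . X] }):
  [X' → . X] has the dot before X: add [X → . y], [X → .], [X → . S], [X → . / e]
  [X → . S] has the dot before S: add [S → . x], [S → . X /]
No further items can be added.

I₀ = { [S → . X /], [S → . x], [X → . / e], [X → . S], [X → . y], [X → .], [X' → . X] }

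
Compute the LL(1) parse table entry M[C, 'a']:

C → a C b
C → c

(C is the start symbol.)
C → a C b

To find M[C, 'a'], we find productions for C where 'a' is in the predict set (PREDICT(N → α) = (FIRST(α) \ {ε}) ∪ (FOLLOW(N) if α ⇒* ε)).

C → a C b: PREDICT = { 'a' }
  'a' is in predict set, so this production goes in M[C, 'a']
C → c: PREDICT = { 'c' }

M[C, 'a'] = C → a C b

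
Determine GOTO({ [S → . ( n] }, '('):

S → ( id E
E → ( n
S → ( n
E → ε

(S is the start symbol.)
{ [S → ( . n] }

GOTO(I, '(') = CLOSURE({ [A → αX.β] : [A → α.Xβ] ∈ I, X = '(' })

Items with dot before '(', with the dot advanced:
  [S → . ( n] → [S → ( . n]
Closure adds nothing (no advanced item has the dot before a non-terminal).

GOTO = { [S → ( . n] }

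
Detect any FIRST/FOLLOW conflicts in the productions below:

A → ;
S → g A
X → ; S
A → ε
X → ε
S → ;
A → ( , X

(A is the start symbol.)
No FIRST/FOLLOW conflicts.

Nullable non-terminals: A, X.

A: nullable alternative(s) A → ε; FOLLOW(A) = { $ }
  A → ;: FIRST \ {ε} = { ';' } — disjoint from FOLLOW(A)
  A → ε: FIRST \ {ε} = { } — this is the only nullable alternative, skip
  A → ( , X: FIRST \ {ε} = { '(' } — disjoint from FOLLOW(A)

X: nullable alternative(s) X → ε; FOLLOW(X) = { $ }
  X → ; S: FIRST \ {ε} = { ';' } — disjoint from FOLLOW(X)
  X → ε: FIRST \ {ε} = { } — this is the only nullable alternative, skip

S has no nullable alternative, so no FIRST/FOLLOW check is needed there.

No FIRST/FOLLOW conflicts found.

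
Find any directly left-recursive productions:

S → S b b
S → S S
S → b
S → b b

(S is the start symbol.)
Direct left recursion occurs when N → N α for some non-terminal N (the right-hand side begins with the left-hand side itself).

S → S b b: LEFT RECURSIVE (starts with S)
S → S S: LEFT RECURSIVE (starts with S)
S → b: starts with b
S → b b: starts with b

The grammar has direct left recursion on: S.

Answer: Yes, S is left-recursive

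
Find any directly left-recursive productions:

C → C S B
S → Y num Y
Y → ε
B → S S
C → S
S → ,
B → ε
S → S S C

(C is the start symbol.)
Direct left recursion occurs when N → N α for some non-terminal N (the right-hand side begins with the left-hand side itself).

C → C S B: LEFT RECURSIVE (starts with C)
S → Y num Y: starts with Y
Y → ε: starts with ε
B → S S: starts with S
C → S: starts with S
S → ,: starts with ','
B → ε: starts with ε
S → S S C: LEFT RECURSIVE (starts with S)

The grammar has direct left recursion on: C, S.

Answer: Yes, C, S are left-recursive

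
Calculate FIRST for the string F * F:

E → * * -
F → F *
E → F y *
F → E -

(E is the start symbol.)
{ '*' }

FIRST sets of the non-terminals involved (from the grammar, by fixed-point iteration):
  FIRST(F) = { '*' }

To compute FIRST(F * F), process the symbols left to right:
Symbol F is a non-terminal. Add FIRST(F) \ {ε} = { '*' }
F is not nullable (ε ∉ FIRST(F)), so stop here.
FIRST(F * F) = { '*' }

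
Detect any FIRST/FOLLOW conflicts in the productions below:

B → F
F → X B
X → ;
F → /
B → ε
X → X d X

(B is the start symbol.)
No FIRST/FOLLOW conflicts.

A FIRST/FOLLOW conflict occurs when a non-terminal N has a nullable alternative N → β (β ⇒* ε) and another alternative N → α with FIRST(α) ∩ FOLLOW(N) ≠ ∅: on such a lookahead the parser cannot decide between expanding α and letting N vanish via β.

Nullable non-terminals: B.
FIRST sets used below: FIRST(F) = { '/', ';' }

B: nullable alternative(s) B → ε; FOLLOW(B) = { $ }
  B → F: FIRST \ {ε} = { '/', ';' } — disjoint from FOLLOW(B)
  B → ε: FIRST \ {ε} = { } — this is the only nullable alternative, skip

F, X have no nullable alternative, so no FIRST/FOLLOW check is needed there.

No FIRST/FOLLOW conflicts found.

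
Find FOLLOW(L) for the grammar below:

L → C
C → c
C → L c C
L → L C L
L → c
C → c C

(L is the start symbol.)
{ $, 'c' }

To compute FOLLOW(L), find every occurrence of L on a right-hand side N → α L β: add FIRST(β) \ {ε}, and if β is empty or nullable also add FOLLOW(N). Iterate to a fixed point.

L is the start symbol, so $ ∈ FOLLOW(L).
In C → L c C: L is followed by c C, add FIRST(c C) \ {ε} = { 'c' }
In L → L C L: L is followed by C L, add FIRST(C L) \ {ε} = { 'c' }
In L → L C L: L is at the end; this adds FOLLOW(L) to itself — nothing new

Taking the union: FOLLOW(L) = { $, 'c' }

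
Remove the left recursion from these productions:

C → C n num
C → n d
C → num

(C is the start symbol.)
C → n d C'
C → num C'
C' → n num C'
C' → ε

C is directly left-recursive. The standard transformation for
  A → A α₁ | ... | A α_m | β₁ | ... | β_n
is
  A  → β₁ A' | ... | β_n A'
  A' → α₁ A' | ... | α_m A' | ε

C → n d becomes C → n d C'
C → num becomes C → num C'
C → C n num becomes C' → n num C'
Add C' → ε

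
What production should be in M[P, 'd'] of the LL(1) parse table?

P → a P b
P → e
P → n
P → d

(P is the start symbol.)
P → d

To find M[P, 'd'], we find productions for P where 'd' is in the predict set (PREDICT(N → α) = (FIRST(α) \ {ε}) ∪ (FOLLOW(N) if α ⇒* ε)).

P → a P b: PREDICT = { 'a' }
P → e: PREDICT = { 'e' }
P → n: PREDICT = { 'n' }
P → d: PREDICT = { 'd' }
  'd' is in predict set, so this production goes in M[P, 'd']

M[P, 'd'] = P → d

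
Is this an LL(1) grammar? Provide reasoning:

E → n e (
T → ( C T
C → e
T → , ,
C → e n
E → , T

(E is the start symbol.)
A grammar is LL(1) if for each non-terminal N with multiple productions, the predict sets of those productions are pairwise disjoint, where PREDICT(N → α) = (FIRST(α) \ {ε}) ∪ (FOLLOW(N) if α ⇒* ε).

For E:
  PREDICT(E → n e '(') = { 'n' }
  PREDICT(E → ',' T) = { ',' }
For T:
  PREDICT(T → '(' C T) = { '(' }
  PREDICT(T → ',' ',') = { ',' }
For C:
  PREDICT(C → e) = { 'e' }
  PREDICT(C → e n) = { 'e' }

Conflict found: Predict set conflict for C: { 'e' }
The grammar is NOT LL(1).

Answer: No. Predict set conflict for C: { 'e' }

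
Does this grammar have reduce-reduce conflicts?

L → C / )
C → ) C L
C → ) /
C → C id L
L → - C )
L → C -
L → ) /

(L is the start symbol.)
A reduce-reduce conflict occurs when an LR(0) state has two complete items [A → α .] and [B → β .] — both call for a reduction, and with no lookahead the parser cannot choose between them.

Augment with L' → L and build the canonical LR(0) collection (I0 = CLOSURE({[L' → . L]}), then GOTO on every symbol after a dot until no new states appear). It has 17 states:
  I0: { [C → . ) /], [C → . ) C L], [C → . C id L], [L → . ) /], [L → . - C )], [L → . C -], [L → . C / )], [L' → . L] }  — shift
  I1: { [C → ) . /], [C → ) . C L], [C → . ) /], [C → . ) C L], [C → . C id L], [L → ) . /] }  — shift
  I2: { [C → . ) /], [C → . ) C L], [C → . C id L], [L → - . C )] }  — shift
  I3: { [C → C . id L], [L → C . -], [L → C . / )] }  — shift
  I4: { [L' → L .] }  — accept
  I5: { [L → C - .] }  — reduce
  I6: { [L → C / . )] }  — shift
  I7: { [C → . ) /], [C → . ) C L], [C → . C id L], [C → C id . L], [L → . ) /], [L → . - C )], [L → . C -], [L → . C / )] }  — shift
  I8: { [C → C id L .] }  — reduce
  I9: { [L → C / ) .] }  — reduce
  I10: { [C → ) . /], [C → ) . C L], [C → . ) /], [C → . ) C L], [C → . C id L] }  — shift
  I11: { [C → C . id L], [L → - C . )] }  — shift
  I12: { [L → - C ) .] }  — reduce
  I13: { [C → ) / .] }  — reduce
  I14: { [C → ) C . L], [C → . ) /], [C → . ) C L], [C → . C id L], [C → C . id L], [L → . ) /], [L → . - C )], [L → . C -], [L → . C / )] }  — shift
  I15: { [C → ) C L .] }  — reduce
  I16: { [C → ) / .], [L → ) / .] }  — 2 reduces

I16 contains complete items [C → ) / .], [L → ) / .] — reduce-reduce conflict.

Answer: Yes — I16: [C → ) / .] vs [L → ) / .]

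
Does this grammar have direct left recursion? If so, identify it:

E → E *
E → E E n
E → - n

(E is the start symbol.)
E → E *: LEFT RECURSIVE (starts with E)
E → E E n: LEFT RECURSIVE (starts with E)
E → - n: starts with '-'

The grammar has direct left recursion on: E.

Answer: Yes, E is left-recursive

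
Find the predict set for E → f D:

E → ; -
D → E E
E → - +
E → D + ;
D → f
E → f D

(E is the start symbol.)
{ 'f' }

PREDICT(E → f D) = (FIRST(RHS) \ {ε}) ∪ (FOLLOW(E) if ε ∈ FIRST(RHS), i.e. RHS ⇒* ε)
FIRST(f D) = { 'f' }
ε ∉ FIRST(f D), so FOLLOW(E) is not added.
PREDICT(E → f D) = { 'f' }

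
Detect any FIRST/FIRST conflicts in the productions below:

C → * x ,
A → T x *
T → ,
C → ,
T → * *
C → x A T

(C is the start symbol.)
No FIRST/FIRST conflicts.

Productions for C:
  C → * x ,: FIRST = { '*' }
  C → ,: FIRST = { ',' }
  C → x A T: FIRST = { 'x' }
Productions for T:
  T → ,: FIRST = { ',' }
  T → * *: FIRST = { '*' }
A has only one production, so no FIRST/FIRST conflict is possible there.

All alternatives of each non-terminal have pairwise disjoint FIRST sets.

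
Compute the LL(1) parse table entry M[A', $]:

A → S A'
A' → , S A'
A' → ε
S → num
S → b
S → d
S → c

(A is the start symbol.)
To find M[A', $], we find productions for A' where $ is in the predict set (PREDICT(N → α) = (FIRST(α) \ {ε}) ∪ (FOLLOW(N) if α ⇒* ε)).

Relevant sets:
  FOLLOW(A') = { $ }

A' → , S A': PREDICT = { ',' }
A' → ε: PREDICT = { $ }
  $ is in predict set, so this production goes in M[A', $]

M[A', $] = A' → ε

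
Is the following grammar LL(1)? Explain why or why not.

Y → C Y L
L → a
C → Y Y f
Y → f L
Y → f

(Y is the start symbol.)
A grammar is LL(1) if for each non-terminal N with multiple productions, the predict sets of those productions are pairwise disjoint, where PREDICT(N → α) = (FIRST(α) \ {ε}) ∪ (FOLLOW(N) if α ⇒* ε).

Relevant sets:
  FIRST(C) = { 'f' }

For Y:
  PREDICT(Y → C Y L) = { 'f' }
  PREDICT(Y → f L) = { 'f' }
  PREDICT(Y → f) = { 'f' }
L, C have a single production, so nothing to check there.

Conflict found: Predict set conflict for Y: { 'f' }
The grammar is NOT LL(1).

Answer: No. Predict set conflict for Y: { 'f' }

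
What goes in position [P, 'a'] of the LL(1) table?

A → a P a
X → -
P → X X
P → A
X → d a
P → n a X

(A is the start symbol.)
To find M[P, 'a'], we find productions for P where 'a' is in the predict set (PREDICT(N → α) = (FIRST(α) \ {ε}) ∪ (FOLLOW(N) if α ⇒* ε)).

Relevant sets:
  FIRST(X) = { '-', 'd' }
  FIRST(A) = { 'a' }

P → X X: PREDICT = { '-', 'd' }
P → A: PREDICT = { 'a' }
  'a' is in predict set, so this production goes in M[P, 'a']
P → n a X: PREDICT = { 'n' }

M[P, 'a'] = P → A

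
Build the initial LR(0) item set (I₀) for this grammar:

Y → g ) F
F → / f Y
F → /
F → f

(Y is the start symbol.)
{ [Y → . g ) F], [Y' → . Y] }

First, augment the grammar with Y' → Y
I₀ = CLOSURE({ [Y' → . Y] }):
  [Y' → . Y] has the dot before Y: add [Y → . g ) F]
No further items can be added.

I₀ = { [Y → . g ) F], [Y' → . Y] }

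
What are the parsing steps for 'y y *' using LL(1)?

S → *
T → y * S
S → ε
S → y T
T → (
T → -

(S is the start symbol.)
Stack is shown with the top on the left.

Stack    Input    Action
------------------------
S $      y y * $  output S → y T
y T $    y y * $  match 'y'
T $      y * $    output T → y * S
y * S $  y * $    match 'y'
* S $    * $      match '*'
S $      $        output S → ε
$        $        accept

The string is accepted.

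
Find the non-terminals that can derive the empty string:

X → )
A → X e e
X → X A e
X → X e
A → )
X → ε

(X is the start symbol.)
A non-terminal is nullable if it can derive ε (the empty string): either it has an ε-production, or it has a production whose right-hand side consists entirely of nullable non-terminals.

ε-productions: X → ε
So X is immediately nullable.
No further non-terminal can be added: every production for the remaining non-terminals contains a terminal or a non-nullable non-terminal.
Nullable = { 'X' }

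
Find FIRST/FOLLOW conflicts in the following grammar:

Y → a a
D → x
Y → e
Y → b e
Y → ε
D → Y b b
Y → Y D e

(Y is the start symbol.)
Yes. Y → a a with FOLLOW(Y) on { 'a' }; Y → e with FOLLOW(Y) on { 'e' }; Y → b e with FOLLOW(Y) on { 'b' }; Y → Y D e with FOLLOW(Y) on { 'a', 'b', 'e', 'x' }

Nullable non-terminals: Y.
FIRST sets used below: FIRST(Y) = { 'a', 'b', 'e', 'x', ε }, FIRST(D) = { 'a', 'b', 'e', 'x' }

Y: nullable alternative(s) Y → ε; FOLLOW(Y) = { $, 'a', 'b', 'e', 'x' }
  Y → a a: FIRST \ {ε} = { 'a' } — overlaps FOLLOW(Y) on { 'a' }: CONFLICT
  Y → e: FIRST \ {ε} = { 'e' } — overlaps FOLLOW(Y) on { 'e' }: CONFLICT
  Y → b e: FIRST \ {ε} = { 'b' } — overlaps FOLLOW(Y) on { 'b' }: CONFLICT
  Y → ε: FIRST \ {ε} = { } — this is the only nullable alternative, skip
  Y → Y D e: FIRST \ {ε} = { 'a', 'b', 'e', 'x' } — overlaps FOLLOW(Y) on { 'a', 'b', 'e', 'x' }: CONFLICT

D has no nullable alternative, so no FIRST/FOLLOW check is needed there.

So the grammar has 4 FIRST/FOLLOW conflicts (marked CONFLICT above).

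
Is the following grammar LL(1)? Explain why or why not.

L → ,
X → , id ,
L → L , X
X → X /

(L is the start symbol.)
Relevant sets:
  FIRST(L) = { ',' }
  FIRST(X) = { ',' }

For L:
  PREDICT(L → ',') = { ',' }
  PREDICT(L → L ',' X) = { ',' }
For X:
  PREDICT(X → ',' id ',') = { ',' }
  PREDICT(X → X '/') = { ',' }

Conflict found: Predict set conflict for L: { ',' }
The grammar is NOT LL(1).

Answer: No. Predict set conflict for L: { ',' }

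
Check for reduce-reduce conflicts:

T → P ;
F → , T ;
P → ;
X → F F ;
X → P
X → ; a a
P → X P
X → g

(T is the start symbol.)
Yes — I8: [P → X P .] vs [X → P .]

A reduce-reduce conflict occurs when an LR(0) state has two complete items [A → α .] and [B → β .] — both call for a reduction, and with no lookahead the parser cannot choose between them.

Augment with T' → T and build the canonical LR(0) collection (I0 = CLOSURE({[T' → . T]}), then GOTO on every symbol after a dot until no new states appear). It has 16 states:
  I0: { [F → . , T ;], [P → . ;], [P → . X P], [T → . P ;], [T' → . T], [X → . ; a a], [X → . F F ;], [X → . P], [X → . g] }  — shift
  I1: { [F → , . T ;], [F → . , T ;], [P → . ;], [P → . X P], [T → . P ;], [X → . ; a a], [X → . F F ;], [X → . P], [X → . g] }  — shift
  I2: { [P → ; .], [X → ; . a a] }  — shift, reduce
  I3: { [F → . , T ;], [X → F . F ;] }  — shift
  I4: { [T → P . ;], [X → P .] }  — shift, reduce
  I5: { [T' → T .] }  — accept
  I6: { [F → . , T ;], [P → . ;], [P → . X P], [P → X . P], [X → . ; a a], [X → . F F ;], [X → . P], [X → . g] }  — shift
  I7: { [X → g .] }  — reduce
  I8: { [P → X P .], [X → P .] }  — 2 reduces
  I9: { [T → P ; .] }  — reduce
  I10: { [X → F F . ;] }  — shift
  I11: { [X → F F ; .] }  — reduce
  I12: { [X → ; a . a] }  — shift
  I13: { [X → ; a a .] }  — reduce
  I14: { [F → , T . ;] }  — shift
  I15: { [F → , T ; .] }  — reduce

I8 contains complete items [P → X P .], [X → P .] — reduce-reduce conflict.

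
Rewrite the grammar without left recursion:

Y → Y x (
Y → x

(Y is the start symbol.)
Y → x Y'
Y' → x ( Y'
Y' → ε

Y is directly left-recursive. The standard transformation for
  A → A α₁ | ... | A α_m | β₁ | ... | β_n
is
  A  → β₁ A' | ... | β_n A'
  A' → α₁ A' | ... | α_m A' | ε

Y → x becomes Y → x Y'
Y → Y x ( becomes Y' → x ( Y'
Add Y' → ε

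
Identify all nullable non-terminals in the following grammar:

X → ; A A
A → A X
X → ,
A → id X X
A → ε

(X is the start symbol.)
{ 'A' }

ε-productions: A → ε
So A is immediately nullable.
No further non-terminal can be added: every production for the remaining non-terminals contains a terminal or a non-nullable non-terminal.
Nullable = { 'A' }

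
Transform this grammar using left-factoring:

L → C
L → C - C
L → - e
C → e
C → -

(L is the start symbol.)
Left-factoring transforms A → αβ₁ | αβ₂ into A → αA' and A' → β₁ | β₂
(α is the longest common prefix among the alternatives). Repeat until
no nonterminal has two alternatives with a common prefix.

Round 1: L has alternatives sharing prefix 'C'. Introduce L': L → C L'
  Add: L' → ε
  Add: L' → - C

No remaining common prefixes — done.

Resulting grammar:
L → C L'
L' → ε
L' → - C
L → - e
C → e
C → -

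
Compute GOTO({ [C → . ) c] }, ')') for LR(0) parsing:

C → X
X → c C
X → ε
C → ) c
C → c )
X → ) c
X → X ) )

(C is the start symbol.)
{ [C → ) . c] }

GOTO(I, ')') = CLOSURE({ [A → αX.β] : [A → α.Xβ] ∈ I, X = ')' })

Items with dot before ')', with the dot advanced:
  [C → . ) c] → [C → ) . c]
Closure adds nothing (no advanced item has the dot before a non-terminal).

GOTO = { [C → ) . c] }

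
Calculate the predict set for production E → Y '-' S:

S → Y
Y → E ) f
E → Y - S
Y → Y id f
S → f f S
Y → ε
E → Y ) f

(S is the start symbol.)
{ ')', '-', 'id' }

PREDICT(E → Y '-' S) = (FIRST(RHS) \ {ε}) ∪ (FOLLOW(E) if ε ∈ FIRST(RHS), i.e. RHS ⇒* ε)
FIRST(Y) = { ')', '-', 'id', ε }
FIRST(Y '-' S) = { ')', '-', 'id' }
ε ∉ FIRST(Y '-' S), so FOLLOW(E) is not added.
PREDICT(E → Y '-' S) = { ')', '-', 'id' }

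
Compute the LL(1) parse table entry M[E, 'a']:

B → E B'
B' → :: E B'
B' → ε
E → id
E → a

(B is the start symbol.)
E → a

To find M[E, 'a'], we find productions for E where 'a' is in the predict set (PREDICT(N → α) = (FIRST(α) \ {ε}) ∪ (FOLLOW(N) if α ⇒* ε)).

E → id: PREDICT = { 'id' }
E → a: PREDICT = { 'a' }
  'a' is in predict set, so this production goes in M[E, 'a']

M[E, 'a'] = E → a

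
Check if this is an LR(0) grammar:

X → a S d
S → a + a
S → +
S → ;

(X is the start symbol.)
Yes, the grammar is LR(0)

Augment with X' → X and build the canonical LR(0) collection (I0 = CLOSURE({[X' → . X]}), then GOTO on every symbol after a dot until no new states appear). It has 10 states:
  I0: { [X → . a S d], [X' → . X] }  — shift
  I1: { [X' → X .] }  — accept
  I2: { [S → . +], [S → . ;], [S → . a + a], [X → a . S d] }  — shift
  I3: { [S → + .] }  — reduce
  I4: { [S → ; .] }  — reduce
  I5: { [X → a S . d] }  — shift
  I6: { [S → a . + a] }  — shift
  I7: { [S → a + . a] }  — shift
  I8: { [S → a + a .] }  — reduce
  I9: { [X → a S d .] }  — reduce

Every state is either a pure shift/goto state or contains exactly one complete item and nothing to shift — no conflicts. The grammar is LR(0).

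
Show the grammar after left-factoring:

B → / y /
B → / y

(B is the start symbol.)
B → / y B'
B' → /
B' → ε

Left-factoring transforms A → αβ₁ | αβ₂ into A → αA' and A' → β₁ | β₂
(α is the longest common prefix among the alternatives). Repeat until
no nonterminal has two alternatives with a common prefix.

Round 1: B has alternatives sharing prefix '/ y'. Introduce B': B → / y B'
  Add: B' → /
  Add: B' → ε

No remaining common prefixes — done.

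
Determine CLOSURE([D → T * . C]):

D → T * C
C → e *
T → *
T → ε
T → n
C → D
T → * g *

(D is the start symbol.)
To compute CLOSURE, for each item [A → α.Bβ] where B is a non-terminal, add [B → .γ] for all productions B → γ; repeat for the newly added items until nothing changes.

Start with: [D → T * . C]
  [D → T * . C] has the dot before C: add [C → . e *], [C → . D]
  [C → . D] has the dot before D: add [D → . T * C]
  [D → . T * C] has the dot before T: add [T → . *], [T → .], [T → . n], [T → . * g *]
No further items can be added.

CLOSURE = { [C → . D], [C → . e *], [D → . T * C], [D → T * . C], [T → . * g *], [T → . *], [T → . n], [T → .] }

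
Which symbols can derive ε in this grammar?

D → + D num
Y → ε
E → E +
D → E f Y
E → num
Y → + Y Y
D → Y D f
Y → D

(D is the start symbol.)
A non-terminal is nullable if it can derive ε (the empty string): either it has an ε-production, or it has a production whose right-hand side consists entirely of nullable non-terminals.

ε-productions: Y → ε
So Y is immediately nullable.
No further non-terminal can be added: every production for the remaining non-terminals contains a terminal or a non-nullable non-terminal.
Nullable = { 'Y' }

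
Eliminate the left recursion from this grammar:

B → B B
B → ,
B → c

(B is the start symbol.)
B → , B'
B → c B'
B' → B B'
B' → ε

B is directly left-recursive. The standard transformation for
  A → A α₁ | ... | A α_m | β₁ | ... | β_n
is
  A  → β₁ A' | ... | β_n A'
  A' → α₁ A' | ... | α_m A' | ε

B → , becomes B → , B'
B → c becomes B → c B'
B → B B becomes B' → B B'
Add B' → ε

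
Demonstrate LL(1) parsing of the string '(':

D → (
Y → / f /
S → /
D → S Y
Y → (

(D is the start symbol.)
LL(1) parsing maintains a stack (initially the start symbol over $) and the input. At each step: if the stack top is a terminal, match it against the current input token; if it is a non-terminal N, replace it with the RHS of M[N, lookahead] (the unique production whose predict set contains the lookahead).

Stack is shown with the top on the left.

Stack  Input  Action
--------------------
D $    ( $    output D → (
( $    ( $    match '('
$      $      accept

The string is accepted.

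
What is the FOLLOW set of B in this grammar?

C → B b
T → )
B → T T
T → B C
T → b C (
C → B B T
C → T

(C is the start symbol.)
To compute FOLLOW(B), find every occurrence of B on a right-hand side N → α B β: add FIRST(β) \ {ε}, and if β is empty or nullable also add FOLLOW(N). Iterate to a fixed point.

In C → B b: B is followed by b, add FIRST(b) \ {ε} = { 'b' }
In T → B C: B is followed by C, add FIRST(C) \ {ε} = { ')', 'b' }
In C → B B T: B is followed by B T, add FIRST(B T) \ {ε} = { ')', 'b' }
In C → B B T: B is followed by T, add FIRST(T) \ {ε} = { ')', 'b' }

Taking the union: FOLLOW(B) = { ')', 'b' }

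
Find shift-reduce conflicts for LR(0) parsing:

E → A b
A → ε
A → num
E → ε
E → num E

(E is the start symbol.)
Yes — I0: [A → .] vs [A → . num]; I3: [A → .] vs [A → . num]

A shift-reduce conflict occurs when an LR(0) state has both:
  - a complete (reduce) item [A → α .] (dot at the end), and
  - a shift item [B → β . c γ] (dot before a terminal).

Augment with E' → E and build the canonical LR(0) collection (I0 = CLOSURE({[E' → . E]}), then GOTO on every symbol after a dot until no new states appear). It has 6 states:
  I0: { [A → . num], [A → .], [E → . A b], [E → . num E], [E → .], [E' → . E] }  — shift, 2 reduces
  I1: { [E → A . b] }  — shift
  I2: { [E' → E .] }  — accept
  I3: { [A → . num], [A → .], [A → num .], [E → . A b], [E → . num E], [E → .], [E → num . E] }  — shift, 3 reduces
  I4: { [E → num E .] }  — reduce
  I5: { [E → A b .] }  — reduce

I0 contains reduce items [A → .], [E → .] and shift items [A → . num], [E → . num E] — shift-reduce conflict.
I3 contains reduce items [A → .], [A → num .], [E → .] and shift items [A → . num], [E → . num E] — shift-reduce conflict.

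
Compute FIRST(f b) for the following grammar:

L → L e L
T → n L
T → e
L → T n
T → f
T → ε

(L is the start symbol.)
To compute FIRST(f b), process the symbols left to right:
Symbol f is a terminal. Add 'f' and stop.
FIRST(f b) = { 'f' }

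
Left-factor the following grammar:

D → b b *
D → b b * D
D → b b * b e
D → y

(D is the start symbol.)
Left-factoring transforms A → αβ₁ | αβ₂ into A → αA' and A' → β₁ | β₂
(α is the longest common prefix among the alternatives). Repeat until
no nonterminal has two alternatives with a common prefix.

Round 1: D has alternatives sharing prefix 'b b *'. Introduce D': D → b b * D'
  Add: D' → ε
  Add: D' → D
  Add: D' → b e

No remaining common prefixes — done.

Resulting grammar:
D → b b * D'
D' → ε
D' → D
D' → b e
D → y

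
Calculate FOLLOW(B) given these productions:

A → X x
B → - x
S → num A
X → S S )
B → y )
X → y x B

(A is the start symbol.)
To compute FOLLOW(B), find every occurrence of B on a right-hand side N → α B β: add FIRST(β) \ {ε}, and if β is empty or nullable also add FOLLOW(N). Iterate to a fixed point.

In X → y x B: B is at the end, add FOLLOW(X)

The FOLLOW sets referred to above (computed the same way, to a fixed point):
  FOLLOW(X) = { 'x' }

Taking the union: FOLLOW(B) = { 'x' }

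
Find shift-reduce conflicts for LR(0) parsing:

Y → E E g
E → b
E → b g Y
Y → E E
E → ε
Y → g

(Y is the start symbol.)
Yes — I0: [E → .] vs [E → . b]; I1: [E → .] vs [E → . b]; I3: [E → b .] vs [E → b . g Y]; I5: [E → .] vs [E → . b]; I7: [Y → E E .] vs [Y → E E . g]

Augment with Y' → Y and build the canonical LR(0) collection (I0 = CLOSURE({[Y' → . Y]}), then GOTO on every symbol after a dot until no new states appear). It has 9 states:
  I0: { [E → . b g Y], [E → . b], [E → .], [Y → . E E g], [Y → . E E], [Y → . g], [Y' → . Y] }  — shift, reduce
  I1: { [E → . b g Y], [E → . b], [E → .], [Y → E . E g], [Y → E . E] }  — shift, reduce
  I2: { [Y' → Y .] }  — accept
  I3: { [E → b . g Y], [E → b .] }  — shift, reduce
  I4: { [Y → g .] }  — reduce
  I5: { [E → . b g Y], [E → . b], [E → .], [E → b g . Y], [Y → . E E g], [Y → . E E], [Y → . g] }  — shift, reduce
  I6: { [E → b g Y .] }  — reduce
  I7: { [Y → E E . g], [Y → E E .] }  — shift, reduce
  I8: { [Y → E E g .] }  — reduce

I0 contains reduce item [E → .] and shift items [E → . b], [E → . b g Y], [Y → . g] — shift-reduce conflict.
I1 contains reduce item [E → .] and shift items [E → . b], [E → . b g Y] — shift-reduce conflict.
I3 contains reduce item [E → b .] and shift item [E → b . g Y] — shift-reduce conflict.
I5 contains reduce item [E → .] and shift items [E → . b], [E → . b g Y], [Y → . g] — shift-reduce conflict.
I7 contains reduce item [Y → E E .] and shift item [Y → E E . g] — shift-reduce conflict.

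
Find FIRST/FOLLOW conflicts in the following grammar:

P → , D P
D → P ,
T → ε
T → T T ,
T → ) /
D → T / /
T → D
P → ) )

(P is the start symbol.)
A FIRST/FOLLOW conflict occurs when a non-terminal N has a nullable alternative N → β (β ⇒* ε) and another alternative N → α with FIRST(α) ∩ FOLLOW(N) ≠ ∅: on such a lookahead the parser cannot decide between expanding α and letting N vanish via β.

Nullable non-terminals: T.
FIRST sets used below: FIRST(T) = { ')', ',', '/', ε }, FIRST(D) = { ')', ',', '/' }

T: nullable alternative(s) T → ε; FOLLOW(T) = { ')', ',', '/' }
  T → ε: FIRST \ {ε} = { } — this is the only nullable alternative, skip
  T → T T ,: FIRST \ {ε} = { ')', ',', '/' } — overlaps FOLLOW(T) on { ')', ',', '/' }: CONFLICT
  T → ) /: FIRST \ {ε} = { ')' } — overlaps FOLLOW(T) on { ')' }: CONFLICT
  T → D: FIRST \ {ε} = { ')', ',', '/' } — overlaps FOLLOW(T) on { ')', ',', '/' }: CONFLICT

D, P have no nullable alternative, so no FIRST/FOLLOW check is needed there.

So the grammar has 3 FIRST/FOLLOW conflicts (marked CONFLICT above).

Answer: Yes. T → T T ',' with FOLLOW(T) on { ')', ',', '/' }; T → ')' '/' with FOLLOW(T) on { ')' }; T → D with FOLLOW(T) on { ')', ',', '/' }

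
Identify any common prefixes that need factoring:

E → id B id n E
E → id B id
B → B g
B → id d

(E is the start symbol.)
Yes, E has productions with common prefix 'id B id'

Left-factoring is needed when two productions for the same non-terminal
share a common prefix on the right-hand side.

Productions for E:
  E → id B id n E
  E → id B id
Productions for B:
  B → B g
  B → id d

Found common prefix 'id B id' in productions for E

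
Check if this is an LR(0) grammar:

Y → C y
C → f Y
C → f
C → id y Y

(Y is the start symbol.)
No. Shift-reduce conflict between [C → f .] and [C → . f]

A grammar is LR(0) if no state in the canonical LR(0) collection has:
  - both a shift item (dot before a terminal) and a complete item (shift-reduce conflict), or
  - two or more complete items (reduce-reduce conflict; the accept item [Y' → Y .] counts as a complete item here).

Augment with Y' → Y and build the canonical LR(0) collection (I0 = CLOSURE({[Y' → . Y]}), then GOTO on every symbol after a dot until no new states appear). It has 9 states:
  I0: { [C → . f Y], [C → . f], [C → . id y Y], [Y → . C y], [Y' → . Y] }  — shift
  I1: { [Y → C . y] }  — shift
  I2: { [Y' → Y .] }  — accept
  I3: { [C → . f Y], [C → . f], [C → . id y Y], [C → f . Y], [C → f .], [Y → . C y] }  — shift, reduce
  I4: { [C → id . y Y] }  — shift
  I5: { [C → . f Y], [C → . f], [C → . id y Y], [C → id y . Y], [Y → . C y] }  — shift
  I6: { [C → id y Y .] }  — reduce
  I7: { [C → f Y .] }  — reduce
  I8: { [Y → C y .] }  — reduce

Conflict in state I3:
  Shift-reduce conflict between [C → f .] and [C → . f]
So the grammar is NOT LR(0).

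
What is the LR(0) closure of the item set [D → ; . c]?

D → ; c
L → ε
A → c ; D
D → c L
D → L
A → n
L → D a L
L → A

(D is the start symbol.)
{ [D → ; . c] }

To compute CLOSURE, for each item [A → α.Bβ] where B is a non-terminal, add [B → .γ] for all productions B → γ; repeat for the newly added items until nothing changes.

Start with: [D → ; . c]
The dot precedes the terminal c, so nothing is added.

CLOSURE = { [D → ; . c] }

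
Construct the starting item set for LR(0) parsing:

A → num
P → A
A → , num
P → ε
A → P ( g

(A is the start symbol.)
{ [A → . , num], [A → . P ( g], [A → . num], [A' → . A], [P → . A], [P → .] }

First, augment the grammar with A' → A
I₀ = CLOSURE({ [A' → . A] }):
  [A' → . A] has the dot before A: add [A → . num], [A → . , num], [A → . P ( g]
  [A → . P ( g] has the dot before P: add [P → . A], [P → .]
No further items can be added.

I₀ = { [A → . , num], [A → . P ( g], [A → . num], [A' → . A], [P → . A], [P → .] }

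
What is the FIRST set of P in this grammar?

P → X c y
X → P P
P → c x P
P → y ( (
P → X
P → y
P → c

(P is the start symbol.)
{ 'c', 'y' }

FIRST sets of the other non-terminals involved (by the same procedure, iterated to a fixed point):
  FIRST(X) = { 'c', 'y' }

From P → X c y:
  - X is a non-terminal: add FIRST(X) \ {ε} = { 'c', 'y' }
    X is not nullable, so stop
From P → c x P:
  - c is a terminal: add 'c' and stop
From P → y ( (:
  - y is a terminal: add 'y' and stop
From P → X:
  - X is a non-terminal: add FIRST(X) \ {ε} = { 'c', 'y' }
    X is not nullable, so stop
From P → y:
  - y is a terminal: add 'y' and stop
From P → c:
  - c is a terminal: add 'c' and stop

Collecting: FIRST(P) = { 'c', 'y' }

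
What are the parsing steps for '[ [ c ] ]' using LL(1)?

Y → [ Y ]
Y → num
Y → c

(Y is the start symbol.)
Stack is shown with the top on the left.

Stack      Input        Action
------------------------------
Y $        [ [ c ] ] $  output Y → [ Y ]
[ Y ] $    [ [ c ] ] $  match '['
Y ] $      [ c ] ] $    output Y → [ Y ]
[ Y ] ] $  [ c ] ] $    match '['
Y ] ] $    c ] ] $      output Y → c
c ] ] $    c ] ] $      match 'c'
] ] $      ] ] $        match ']'
] $        ] $          match ']'
$          $            accept

The string is accepted.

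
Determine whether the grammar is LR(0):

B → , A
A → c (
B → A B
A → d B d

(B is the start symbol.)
A grammar is LR(0) if no state in the canonical LR(0) collection has:
  - both a shift item (dot before a terminal) and a complete item (shift-reduce conflict), or
  - two or more complete items (reduce-reduce conflict; the accept item [B' → B .] counts as a complete item here).

Augment with B' → B and build the canonical LR(0) collection (I0 = CLOSURE({[B' → . B]}), then GOTO on every symbol after a dot until no new states appear). It has 11 states:
  I0: { [A → . c (], [A → . d B d], [B → . , A], [B → . A B], [B' → . B] }  — shift
  I1: { [A → . c (], [A → . d B d], [B → , . A] }  — shift
  I2: { [A → . c (], [A → . d B d], [B → . , A], [B → . A B], [B → A . B] }  — shift
  I3: { [B' → B .] }  — accept
  I4: { [A → c . (] }  — shift
  I5: { [A → . c (], [A → . d B d], [A → d . B d], [B → . , A], [B → . A B] }  — shift
  I6: { [A → d B . d] }  — shift
  I7: { [A → d B d .] }  — reduce
  I8: { [A → c ( .] }  — reduce
  I9: { [B → A B .] }  — reduce
  I10: { [B → , A .] }  — reduce

Every state is either a pure shift/goto state or contains exactly one complete item and nothing to shift — no conflicts. The grammar is LR(0).

Answer: Yes, the grammar is LR(0)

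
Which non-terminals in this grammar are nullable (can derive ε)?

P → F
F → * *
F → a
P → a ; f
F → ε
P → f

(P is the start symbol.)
{ 'F', 'P' }

A non-terminal is nullable if it can derive ε (the empty string): either it has an ε-production, or it has a production whose right-hand side consists entirely of nullable non-terminals.

ε-productions: F → ε
So F is immediately nullable.
P → F: every symbol on the right is nullable, so P is nullable too.
Every non-terminal is now nullable.
Nullable = { 'F', 'P' }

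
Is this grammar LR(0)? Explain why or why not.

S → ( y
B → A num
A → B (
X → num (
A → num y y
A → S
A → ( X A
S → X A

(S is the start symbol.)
A grammar is LR(0) if no state in the canonical LR(0) collection has:
  - both a shift item (dot before a terminal) and a complete item (shift-reduce conflict), or
  - two or more complete items (reduce-reduce conflict; the accept item [S' → S .] counts as a complete item here).

Augment with S' → S and build the canonical LR(0) collection (I0 = CLOSURE({[S' → . S]}), then GOTO on every symbol after a dot until no new states appear). It has 18 states:
  I0: { [S → . ( y], [S → . X A], [S' → . S], [X → . num (] }  — shift
  I1: { [S → ( . y] }  — shift
  I2: { [S' → S .] }  — accept
  I3: { [A → . ( X A], [A → . B (], [A → . S], [A → . num y y], [B → . A num], [S → . ( y], [S → . X A], [S → X . A], [X → . num (] }  — shift
  I4: { [X → num . (] }  — shift
  I5: { [X → num ( .] }  — reduce
  I6: { [A → ( . X A], [S → ( . y], [X → . num (] }  — shift
  I7: { [B → A . num], [S → X A .] }  — shift, reduce
  I8: { [A → B . (] }  — shift
  I9: { [A → S .] }  — reduce
  I10: { [A → num . y y], [X → num . (] }  — shift
  I11: { [A → num y . y] }  — shift
  I12: { [A → num y y .] }  — reduce
  I13: { [A → B ( .] }  — reduce
  I14: { [B → A num .] }  — reduce
  I15: { [A → ( X . A], [A → . ( X A], [A → . B (], [A → . S], [A → . num y y], [B → . A num], [S → . ( y], [S → . X A], [X → . num (] }  — shift
  I16: { [S → ( y .] }  — reduce
  I17: { [A → ( X A .], [B → A . num] }  — shift, reduce

Conflict in state I7:
  Shift-reduce conflict between [S → X A .] and [B → A . num]
So the grammar is NOT LR(0).

Answer: No. Shift-reduce conflict between [S → X A .] and [B → A . num]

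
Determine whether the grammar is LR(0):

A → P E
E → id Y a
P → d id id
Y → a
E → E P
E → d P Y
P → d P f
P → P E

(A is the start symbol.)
A grammar is LR(0) if no state in the canonical LR(0) collection has:
  - both a shift item (dot before a terminal) and a complete item (shift-reduce conflict), or
  - two or more complete items (reduce-reduce conflict; the accept item [A' → A .] counts as a complete item here).

Augment with A' → A and build the canonical LR(0) collection (I0 = CLOSURE({[A' → . A]}), then GOTO on every symbol after a dot until no new states appear). It has 18 states:
  I0: { [A → . P E], [A' → . A], [P → . P E], [P → . d P f], [P → . d id id] }  — shift
  I1: { [A' → A .] }  — accept
  I2: { [A → P . E], [E → . E P], [E → . d P Y], [E → . id Y a], [P → P . E] }  — shift
  I3: { [P → . P E], [P → . d P f], [P → . d id id], [P → d . P f], [P → d . id id] }  — shift
  I4: { [E → . E P], [E → . d P Y], [E → . id Y a], [P → P . E], [P → d P . f] }  — shift
  I5: { [P → d id . id] }  — shift
  I6: { [P → d id id .] }  — reduce
  I7: { [E → E . P], [P → . P E], [P → . d P f], [P → . d id id], [P → P E .] }  — shift, reduce
  I8: { [E → d . P Y], [P → . P E], [P → . d P f], [P → . d id id] }  — shift
  I9: { [P → d P f .] }  — reduce
  I10: { [E → id . Y a], [Y → . a] }  — shift
  I11: { [E → id Y . a] }  — shift
  I12: { [Y → a .] }  — reduce
  I13: { [E → id Y a .] }  — reduce
  I14: { [E → . E P], [E → . d P Y], [E → . id Y a], [E → d P . Y], [P → P . E], [Y → . a] }  — shift
  I15: { [E → d P Y .] }  — reduce
  I16: { [E → . E P], [E → . d P Y], [E → . id Y a], [E → E P .], [P → P . E] }  — shift, reduce
  I17: { [A → P E .], [E → E . P], [P → . P E], [P → . d P f], [P → . d id id], [P → P E .] }  — shift, 2 reduces

Conflict in state I7:
  Shift-reduce conflict between [P → P E .] and [P → . d P f]
So the grammar is NOT LR(0).

Answer: No. Shift-reduce conflict between [P → P E .] and [P → . d P f]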